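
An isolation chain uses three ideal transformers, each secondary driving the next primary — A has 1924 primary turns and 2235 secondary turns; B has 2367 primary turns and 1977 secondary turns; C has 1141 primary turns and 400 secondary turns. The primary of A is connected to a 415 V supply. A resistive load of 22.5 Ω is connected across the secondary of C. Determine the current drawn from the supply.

I_supply ≈ 2.13 A

After A: V = 415.00 × 2235/1924 = 482.08 V.
After B: V = 482.08 × 1977/2367 = 402.65 V.
After C: V = 402.65 × 400/1141 = 141.16 V.
I_load = 141.16/22.5 = 6.2737 A, so P_out = 141.16 × 6.2737 = 885.57 W.
All ideal ⇒ P_in = P_out, so I_supply = 885.57/415 = 2.13 A.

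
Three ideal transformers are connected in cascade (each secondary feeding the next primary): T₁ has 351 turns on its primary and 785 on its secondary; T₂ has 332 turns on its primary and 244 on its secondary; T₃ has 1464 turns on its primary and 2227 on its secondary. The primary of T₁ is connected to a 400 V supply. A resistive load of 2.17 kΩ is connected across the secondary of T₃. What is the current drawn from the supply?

After T₁: V = 400.00 × 785/351 = 894.59 V.
After T₂: V = 894.59 × 244/332 = 657.47 V.
After T₃: V = 657.47 × 2227/1464 = 1000.1 V.
I_load = 1000.1/2170 = 0.46089 A, so P_out = 1000.1 × 0.46089 = 460.94 W.
All ideal ⇒ P_in = P_out, so I_supply = 460.94/400 = 1.15 A.

I_supply ≈ 1.15 A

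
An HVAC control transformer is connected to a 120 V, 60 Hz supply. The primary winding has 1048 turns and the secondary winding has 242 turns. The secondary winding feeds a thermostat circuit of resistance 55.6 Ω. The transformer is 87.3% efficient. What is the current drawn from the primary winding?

I_p ≈ 0.132 A

V_s = 120 × 242/1048 = 27.710 V.
I_s = V_s/R = 27.710/55.6 = 0.49838 A.
P_out = V_s I_s = 27.710 × 0.49838 = 13.810 W.
P_in = P_out/η = 13.810/0.873 = 15.819 W.
I_p = P_in/V_p = 15.819/120 = 0.132 A.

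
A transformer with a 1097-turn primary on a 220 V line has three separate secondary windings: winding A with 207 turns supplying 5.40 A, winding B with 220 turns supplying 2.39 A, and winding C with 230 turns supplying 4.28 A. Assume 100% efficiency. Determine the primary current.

V_A = 220 × 207/1097 = 41.513 V; V_B = 220 × 220/1097 = 44.120 V; V_C = 220 × 230/1097 = 46.126 V.
P_out = V_A I_A + V_B I_B + V_C I_C = 41.513×5.40 + 44.120×2.39 + 46.126×4.28 = 224.17 + 105.45 + 197.42 = 527.04 W.
Ideal ⇒ P_in = P_out, so I_p = P_out/V_p = 527.04/220 = 2.40 A.

I_p ≈ 2.40 A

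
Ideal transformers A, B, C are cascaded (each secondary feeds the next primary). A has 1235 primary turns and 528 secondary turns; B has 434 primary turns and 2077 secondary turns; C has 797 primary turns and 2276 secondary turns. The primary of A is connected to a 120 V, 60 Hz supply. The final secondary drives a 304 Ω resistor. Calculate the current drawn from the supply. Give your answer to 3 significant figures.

After A: V = 120.00 × 528/1235 = 51.304 V.
After B: V = 51.304 × 2077/434 = 245.52 V.
After C: V = 245.52 × 2276/797 = 701.15 V.
I_load = 701.15/304 = 2.3064 A, so P_out = 701.15 × 2.3064 = 1617.1 W.
All ideal ⇒ P_in = P_out, so I_supply = 1617.1/120 = 13.5 A.

I_supply ≈ 13.5 A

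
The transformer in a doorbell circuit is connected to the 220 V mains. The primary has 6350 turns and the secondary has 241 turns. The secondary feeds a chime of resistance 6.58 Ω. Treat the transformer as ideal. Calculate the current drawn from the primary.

V_s = V_p × N_s/N_p = 220 × 241/6350 = 8.3496 V.
I_s = V_s/R = 8.3496/6.58 = 1.2689 A.
For an ideal transformer I_p N_p = I_s N_s, so I_p = 1.2689 × 241/6350 = 0.0482 A.

I_p ≈ 0.0482 A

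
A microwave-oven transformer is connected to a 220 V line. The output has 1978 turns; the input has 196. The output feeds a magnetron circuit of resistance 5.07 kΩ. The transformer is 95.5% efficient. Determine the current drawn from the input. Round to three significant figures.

I_in ≈ 4.63 A

V_out = 220 × 1978/196 = 2220.2 V.
I_out = V_out/R = 2220.2/5070 = 0.43791 A.
P_out = V_out I_out = 2220.2 × 0.43791 = 972.25 W.
P_in = P_out/η = 972.25/0.955 = 1018.1 W.
I_in = P_in/V_in = 1018.1/220 = 4.63 A.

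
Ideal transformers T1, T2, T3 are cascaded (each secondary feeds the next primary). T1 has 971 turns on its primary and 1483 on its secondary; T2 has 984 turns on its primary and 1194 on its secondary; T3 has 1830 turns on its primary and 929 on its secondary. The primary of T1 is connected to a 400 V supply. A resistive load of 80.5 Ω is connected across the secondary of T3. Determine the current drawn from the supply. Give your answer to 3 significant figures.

Secondary of T1: V = 400.00 × 1483/971 = 610.92 V.
Secondary of T2: V = 610.92 × 1194/984 = 741.30 V.
Secondary of T3: V = 741.30 × 929/1830 = 376.32 V.
I_load = 376.32/80.5 = 4.6748 A, so P_out = 376.32 × 4.6748 = 1759.2 W.
All ideal ⇒ P_in = P_out, so I_supply = 1759.2/400 = 4.40 A.

I_supply ≈ 4.40 A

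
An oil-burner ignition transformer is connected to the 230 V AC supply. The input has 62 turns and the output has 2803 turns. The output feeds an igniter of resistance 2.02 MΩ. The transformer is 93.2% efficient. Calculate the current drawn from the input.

V_out = 230 × 2803/62 = 10398 V.
I_out = V_out/R = 10398/(2.02×10^6) = 0.0051476 A.
P_out = V_out I_out = 10398 × 0.0051476 = 53.526 W.
P_in = P_out/η = 53.526/0.932 = 57.432 W.
I_in = P_in/V_in = 57.432/230 = 0.250 A.

I_in ≈ 0.250 A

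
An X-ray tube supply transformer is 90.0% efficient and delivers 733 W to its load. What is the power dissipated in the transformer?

P_loss ≈ 81.4 W

P_in = P_out/η = 733/0.900 = 814.444 W.
P_loss = P_in − P_out = 814.444 − 733 = 81.4 W.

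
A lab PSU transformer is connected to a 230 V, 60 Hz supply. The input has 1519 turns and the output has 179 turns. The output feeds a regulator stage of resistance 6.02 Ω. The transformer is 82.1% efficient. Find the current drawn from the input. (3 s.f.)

V_out = 230 × 179/1519 = 27.103 V.
I_out = V_out/R = 27.103/6.02 = 4.5022 A.
P_out = V_out I_out = 27.103 × 4.5022 = 122.03 W.
P_in = P_out/η = 122.03/0.821 = 148.63 W.
I_in = P_in/V_in = 148.63/230 = 0.646 A.

I_in ≈ 0.646 A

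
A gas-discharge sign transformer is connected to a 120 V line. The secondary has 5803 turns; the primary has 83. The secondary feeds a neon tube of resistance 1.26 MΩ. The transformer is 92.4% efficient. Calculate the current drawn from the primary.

V_s = 120 × 5803/83 = 8389.9 V.
I_s = V_s/R = 8389.9/(1.26×10^6) = 0.0066586 A.
P_out = V_s I_s = 8389.9 × 0.0066586 = 55.865 W.
P_in = P_out/η = 55.865/0.924 = 60.460 W.
I_p = P_in/V_p = 60.460/120 = 0.504 A.

I_p ≈ 0.504 A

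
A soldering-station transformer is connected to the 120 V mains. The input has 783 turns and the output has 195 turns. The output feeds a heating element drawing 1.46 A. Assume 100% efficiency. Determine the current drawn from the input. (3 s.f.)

For an ideal transformer I_in N_in = I_out N_out, so I_in = 1.46 × 195/783 = 0.364 A.

I_in ≈ 0.364 A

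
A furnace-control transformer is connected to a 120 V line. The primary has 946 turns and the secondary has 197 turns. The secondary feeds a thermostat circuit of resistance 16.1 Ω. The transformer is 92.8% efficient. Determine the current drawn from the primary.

V_s = 120 × 197/946 = 24.989 V.
I_s = V_s/R = 24.989/16.1 = 1.5521 A.
P_out = V_s I_s = 24.989 × 1.5521 = 38.787 W.
P_in = P_out/η = 38.787/0.928 = 41.796 W.
I_p = P_in/V_p = 41.796/120 = 0.348 A.

I_p ≈ 0.348 A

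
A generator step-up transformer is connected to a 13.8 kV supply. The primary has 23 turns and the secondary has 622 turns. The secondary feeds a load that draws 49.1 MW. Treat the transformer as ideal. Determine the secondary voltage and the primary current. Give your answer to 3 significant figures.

V_s = V_p × N_s/N_p = 13800 × 622/23 = 373200 V.
I_s = P/V_s = 4.91×10^7/373200 = 131.56 A.
I_p = I_s × N_s/N_p = 131.56 × 622/23 = 3560 A.

V_s ≈ 373000 V, I_p ≈ 3560 A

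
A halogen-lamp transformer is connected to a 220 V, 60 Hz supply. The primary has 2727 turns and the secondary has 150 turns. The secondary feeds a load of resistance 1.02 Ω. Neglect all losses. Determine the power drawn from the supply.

P ≈ 144 W

V_s = V_p × N_s/N_p = 220 × 150/2727 = 12.101 V.
I_s = V_s/R = 12.101/1.02 = 11.864 A.
I_p = I_s × N_s/N_p = 11.864 × 150/2727 = 0.65258 A.
P = V_p I_p = 220 × 0.65258 = 144 W.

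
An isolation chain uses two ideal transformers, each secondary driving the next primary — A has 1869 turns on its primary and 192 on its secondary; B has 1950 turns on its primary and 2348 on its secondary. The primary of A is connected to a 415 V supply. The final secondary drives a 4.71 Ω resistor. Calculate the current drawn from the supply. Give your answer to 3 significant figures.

Secondary of A: V = 415.00 × 192/1869 = 42.632 V.
Secondary of B: V = 42.632 × 2348/1950 = 51.334 V.
I_load = 51.334/4.71 = 10.899 A, so P_out = 51.334 × 10.899 = 559.48 W.
All ideal ⇒ P_in = P_out, so I_supply = 559.48/415 = 1.35 A.

I_supply ≈ 1.35 A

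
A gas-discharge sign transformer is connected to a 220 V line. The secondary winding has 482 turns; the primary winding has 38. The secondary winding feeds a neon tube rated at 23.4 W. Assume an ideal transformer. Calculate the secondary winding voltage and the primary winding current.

V_s = V_p × N_s/N_p = 220 × 482/38 = 2790.5 V.
I_s = P/V_s = 23.4/2790.5 = 0.0083855 A.
I_p = I_s × N_s/N_p = 0.0083855 × 482/38 = 0.106 A.

V_s ≈ 2790 V, I_p ≈ 0.106 A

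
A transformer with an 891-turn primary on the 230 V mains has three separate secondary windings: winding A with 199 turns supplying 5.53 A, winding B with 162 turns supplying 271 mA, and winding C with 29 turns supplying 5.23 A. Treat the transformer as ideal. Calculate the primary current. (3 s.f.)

V_A = 230 × 199/891 = 51.369 V; V_B = 230 × 162/891 = 41.818 V; V_C = 230 × 29/891 = 7.4860 V.
P_out = V_A I_A + V_B I_B + V_C I_C = 51.369×5.53 + 41.818×0.271 + 7.4860×5.23 = 284.07 + 11.333 + 39.152 = 334.56 W.
Ideal ⇒ P_in = P_out, so I_p = P_out/V_p = 334.56/230 = 1.45 A.

I_p ≈ 1.45 A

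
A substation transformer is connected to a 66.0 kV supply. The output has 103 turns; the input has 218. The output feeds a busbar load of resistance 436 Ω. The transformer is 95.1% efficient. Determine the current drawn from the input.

V_out = 66000 × 103/218 = 31183 V.
I_out = V_out/R = 31183/436 = 71.522 A.
P_out = V_out I_out = 31183 × 71.522 = 2.2303×10^6 W.
P_in = P_out/η = 2.2303×10^6/0.951 = 2.3452×10^6 W.
I_in = P_in/V_in = 2.3452×10^6/66000 = 35.5 A.

I_in ≈ 35.5 A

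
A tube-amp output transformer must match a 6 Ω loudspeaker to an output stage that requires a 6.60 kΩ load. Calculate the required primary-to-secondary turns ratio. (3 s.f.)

N_p/N_s ≈ 33.2

Z_p/Z_s = (N_p/N_s)², so N_p/N_s = √(6600/6) = √1100 = 33.2.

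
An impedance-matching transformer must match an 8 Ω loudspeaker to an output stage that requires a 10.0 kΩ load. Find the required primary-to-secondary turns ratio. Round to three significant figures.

N_p/N_s ≈ 35.4

Z_p/Z_s = (N_p/N_s)², so N_p/N_s = √(10000/8) = √1250 = 35.4.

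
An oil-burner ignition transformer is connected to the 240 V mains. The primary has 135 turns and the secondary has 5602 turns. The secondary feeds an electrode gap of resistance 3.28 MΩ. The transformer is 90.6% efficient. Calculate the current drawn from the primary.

I_p ≈ 0.139 A

V_s = 240 × 5602/135 = 9959.1 V.
I_s = V_s/R = 9959.1/(3.28×10^6) = 0.0030363 A.
P_out = V_s I_s = 9959.1 × 0.0030363 = 30.239 W.
P_in = P_out/η = 30.239/0.906 = 33.376 W.
I_p = P_in/V_p = 33.376/240 = 0.139 A.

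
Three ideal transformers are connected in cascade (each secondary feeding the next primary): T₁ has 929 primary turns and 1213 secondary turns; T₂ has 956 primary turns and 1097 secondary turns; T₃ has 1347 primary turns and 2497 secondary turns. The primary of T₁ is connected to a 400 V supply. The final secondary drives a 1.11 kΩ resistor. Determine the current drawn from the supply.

Secondary of T₁: V = 400.00 × 1213/929 = 522.28 V.
Secondary of T₂: V = 522.28 × 1097/956 = 599.31 V.
Secondary of T₃: V = 599.31 × 2497/1347 = 1111.0 V.
I_load = 1111.0/1110 = 1.0009 A, so P_out = 1111.0 × 1.0009 = 1112.0 W.
All ideal ⇒ P_in = P_out, so I_supply = 1112.0/400 = 2.78 A.

I_supply ≈ 2.78 A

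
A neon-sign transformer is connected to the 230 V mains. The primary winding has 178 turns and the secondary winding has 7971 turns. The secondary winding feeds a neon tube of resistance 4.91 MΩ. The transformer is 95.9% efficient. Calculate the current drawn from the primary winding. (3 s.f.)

I_p ≈ 0.0980 A

V_s = 230 × 7971/178 = 10300 V.
I_s = V_s/R = 10300/(4.91×10^6) = 0.0020977 A.
P_out = V_s I_s = 10300 × 0.0020977 = 21.605 W.
P_in = P_out/η = 21.605/0.959 = 22.529 W.
I_p = P_in/V_p = 22.529/230 = 0.0980 A.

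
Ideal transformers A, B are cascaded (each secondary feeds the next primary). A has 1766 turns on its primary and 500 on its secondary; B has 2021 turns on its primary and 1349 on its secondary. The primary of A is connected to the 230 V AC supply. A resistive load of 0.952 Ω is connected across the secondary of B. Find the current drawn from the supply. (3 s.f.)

I_supply ≈ 8.63 A

Secondary of A: V = 230.00 × 500/1766 = 65.119 V.
Secondary of B: V = 65.119 × 1349/2021 = 43.466 V.
I_load = 43.466/0.952 = 45.658 A, so P_out = 43.466 × 45.658 = 1984.6 W.
All ideal ⇒ P_in = P_out, so I_supply = 1984.6/230 = 8.63 A.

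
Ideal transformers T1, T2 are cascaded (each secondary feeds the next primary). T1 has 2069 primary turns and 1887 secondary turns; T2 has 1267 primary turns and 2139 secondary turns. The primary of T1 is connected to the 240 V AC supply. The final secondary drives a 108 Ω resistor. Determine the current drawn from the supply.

I_supply ≈ 5.27 A

Secondary of T1: V = 240.00 × 1887/2069 = 218.89 V.
Secondary of T2: V = 218.89 × 2139/1267 = 369.54 V.
I_load = 369.54/108 = 3.4216 A, so P_out = 369.54 × 3.4216 = 1264.4 W.
All ideal ⇒ P_in = P_out, so I_supply = 1264.4/240 = 5.27 A.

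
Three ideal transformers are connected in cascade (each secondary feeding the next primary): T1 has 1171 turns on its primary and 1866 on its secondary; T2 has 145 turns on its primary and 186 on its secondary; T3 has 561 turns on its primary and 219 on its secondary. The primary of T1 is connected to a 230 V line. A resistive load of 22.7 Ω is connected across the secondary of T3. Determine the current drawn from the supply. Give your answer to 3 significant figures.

I_supply ≈ 6.45 A

Secondary of T1: V = 230.00 × 1866/1171 = 366.51 V.
Secondary of T2: V = 366.51 × 186/145 = 470.14 V.
Secondary of T3: V = 470.14 × 219/561 = 183.53 V.
I_load = 183.53/22.7 = 8.0851 A, so P_out = 183.53 × 8.0851 = 1483.9 W.
All ideal ⇒ P_in = P_out, so I_supply = 1483.9/230 = 6.45 A.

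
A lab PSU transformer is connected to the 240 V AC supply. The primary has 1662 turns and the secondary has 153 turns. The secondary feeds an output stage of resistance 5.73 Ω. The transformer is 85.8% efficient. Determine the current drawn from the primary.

V_s = 240 × 153/1662 = 22.094 V.
I_s = V_s/R = 22.094/5.73 = 3.8558 A.
P_out = V_s I_s = 22.094 × 3.8558 = 85.190 W.
P_in = P_out/η = 85.190/0.858 = 99.289 W.
I_p = P_in/V_p = 99.289/240 = 0.414 A.

I_p ≈ 0.414 A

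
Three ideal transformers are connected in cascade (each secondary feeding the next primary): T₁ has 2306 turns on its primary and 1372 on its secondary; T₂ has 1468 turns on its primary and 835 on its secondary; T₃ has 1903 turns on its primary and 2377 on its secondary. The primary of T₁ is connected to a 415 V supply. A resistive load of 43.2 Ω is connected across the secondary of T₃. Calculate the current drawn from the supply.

I_supply ≈ 1.72 A

After T₁: V = 415.00 × 1372/2306 = 246.91 V.
After T₂: V = 246.91 × 835/1468 = 140.44 V.
After T₃: V = 140.44 × 2377/1903 = 175.43 V.
I_load = 175.43/43.2 = 4.0608 A, so P_out = 175.43 × 4.0608 = 712.37 W.
All ideal ⇒ P_in = P_out, so I_supply = 712.37/415 = 1.72 A.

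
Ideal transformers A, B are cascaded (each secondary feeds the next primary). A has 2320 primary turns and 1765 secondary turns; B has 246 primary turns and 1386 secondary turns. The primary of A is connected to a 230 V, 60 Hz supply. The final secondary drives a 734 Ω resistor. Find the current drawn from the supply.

I_supply ≈ 5.76 A

Secondary of A: V = 230.00 × 1765/2320 = 174.98 V.
Secondary of B: V = 174.98 × 1386/246 = 985.85 V.
I_load = 985.85/734 = 1.3431 A, so P_out = 985.85 × 1.3431 = 1324.1 W.
All ideal ⇒ P_in = P_out, so I_supply = 1324.1/230 = 5.76 A.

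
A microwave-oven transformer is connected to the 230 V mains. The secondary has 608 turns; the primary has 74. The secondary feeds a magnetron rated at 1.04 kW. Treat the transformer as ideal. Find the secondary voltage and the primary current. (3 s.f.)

V_s = V_p × N_s/N_p = 230 × 608/74 = 1889.7 V.
I_s = P/V_s = 1040/1889.7 = 0.55034 A.
I_p = I_s × N_s/N_p = 0.55034 × 608/74 = 4.52 A.

V_s ≈ 1890 V, I_p ≈ 4.52 A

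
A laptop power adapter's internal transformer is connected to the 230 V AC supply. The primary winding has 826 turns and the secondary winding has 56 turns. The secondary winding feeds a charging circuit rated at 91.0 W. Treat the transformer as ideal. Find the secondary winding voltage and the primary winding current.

V_s = V_p × N_s/N_p = 230 × 56/826 = 15.593 V.
I_s = P/V_s = 91.0/15.593 = 5.8359 A.
I_p = I_s × N_s/N_p = 5.8359 × 56/826 = 0.396 A.

V_s ≈ 15.6 V, I_p ≈ 0.396 A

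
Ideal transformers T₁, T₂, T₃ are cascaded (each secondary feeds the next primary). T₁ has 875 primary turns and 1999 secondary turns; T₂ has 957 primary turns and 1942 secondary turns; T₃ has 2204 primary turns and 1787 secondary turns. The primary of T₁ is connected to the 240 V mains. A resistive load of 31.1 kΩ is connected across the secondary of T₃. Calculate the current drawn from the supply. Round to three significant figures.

I_supply ≈ 0.109 A

After T₁: V = 240.00 × 1999/875 = 548.30 V.
After T₂: V = 548.30 × 1942/957 = 1112.6 V.
After T₃: V = 1112.6 × 1787/2204 = 902.12 V.
I_load = 902.12/31100 = 0.029007 A, so P_out = 902.12 × 0.029007 = 26.168 W.
All ideal ⇒ P_in = P_out, so I_supply = 26.168/240 = 0.109 A.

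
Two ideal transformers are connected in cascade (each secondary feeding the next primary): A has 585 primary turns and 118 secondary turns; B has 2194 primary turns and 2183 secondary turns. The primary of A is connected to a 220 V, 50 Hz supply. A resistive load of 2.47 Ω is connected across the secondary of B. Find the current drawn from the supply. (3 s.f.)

After A: V = 220.00 × 118/585 = 44.376 V.
After B: V = 44.376 × 2183/2194 = 44.154 V.
I_load = 44.154/2.47 = 17.876 A, so P_out = 44.154 × 17.876 = 789.29 W.
All ideal ⇒ P_in = P_out, so I_supply = 789.29/220 = 3.59 A.

I_supply ≈ 3.59 A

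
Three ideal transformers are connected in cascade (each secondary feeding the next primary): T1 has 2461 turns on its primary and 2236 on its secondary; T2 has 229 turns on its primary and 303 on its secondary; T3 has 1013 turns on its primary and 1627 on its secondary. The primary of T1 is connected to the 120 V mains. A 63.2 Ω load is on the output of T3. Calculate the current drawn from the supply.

Secondary of T1: V = 120.00 × 2236/2461 = 109.03 V.
Secondary of T2: V = 109.03 × 303/229 = 144.26 V.
Secondary of T3: V = 144.26 × 1627/1013 = 231.70 V.
I_load = 231.70/63.2 = 3.6661 A, so P_out = 231.70 × 3.6661 = 849.45 W.
All ideal ⇒ P_in = P_out, so I_supply = 849.45/120 = 7.08 A.

I_supply ≈ 7.08 A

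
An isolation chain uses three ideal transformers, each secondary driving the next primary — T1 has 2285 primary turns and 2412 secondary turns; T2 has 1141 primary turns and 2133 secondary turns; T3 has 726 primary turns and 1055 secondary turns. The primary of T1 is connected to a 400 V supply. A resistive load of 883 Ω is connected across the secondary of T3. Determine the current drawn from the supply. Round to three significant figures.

I_supply ≈ 3.72 A

After T1: V = 400.00 × 2412/2285 = 422.23 V.
After T2: V = 422.23 × 2133/1141 = 789.33 V.
After T3: V = 789.33 × 1055/726 = 1147.0 V.
I_load = 1147.0/883 = 1.2990 A, so P_out = 1147.0 × 1.2990 = 1490.0 W.
All ideal ⇒ P_in = P_out, so I_supply = 1490.0/400 = 3.72 A.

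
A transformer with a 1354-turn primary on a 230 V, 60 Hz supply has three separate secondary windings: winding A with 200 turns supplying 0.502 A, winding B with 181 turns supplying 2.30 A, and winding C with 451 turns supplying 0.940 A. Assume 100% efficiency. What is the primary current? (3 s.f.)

V_A = 230 × 200/1354 = 33.973 V; V_B = 230 × 181/1354 = 30.746 V; V_C = 230 × 451/1354 = 76.610 V.
P_out = V_A I_A + V_B I_B + V_C I_C = 33.973×0.502 + 30.746×2.30 + 76.610×0.940 = 17.055 + 70.716 + 72.013 = 159.78 W.
Ideal ⇒ P_in = P_out, so I_p = P_out/V_p = 159.78/230 = 0.695 A.

I_p ≈ 0.695 A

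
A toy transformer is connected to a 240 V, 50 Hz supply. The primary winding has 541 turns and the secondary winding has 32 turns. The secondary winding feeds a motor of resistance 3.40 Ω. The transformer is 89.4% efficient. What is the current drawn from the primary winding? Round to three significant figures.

I_p ≈ 0.276 A

V_s = 240 × 32/541 = 14.196 V.
I_s = V_s/R = 14.196/3.40 = 4.1753 A.
P_out = V_s I_s = 14.196 × 4.1753 = 59.272 W.
P_in = P_out/η = 59.272/0.894 = 66.300 W.
I_p = P_in/V_p = 66.300/240 = 0.276 A.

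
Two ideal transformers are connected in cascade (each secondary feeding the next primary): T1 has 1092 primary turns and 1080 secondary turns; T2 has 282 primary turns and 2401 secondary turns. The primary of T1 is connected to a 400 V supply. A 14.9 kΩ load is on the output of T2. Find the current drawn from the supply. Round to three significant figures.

I_supply ≈ 1.90 A

After T1: V = 400.00 × 1080/1092 = 395.60 V.
After T2: V = 395.60 × 2401/282 = 3368.2 V.
I_load = 3368.2/14900 = 0.22606 A, so P_out = 3368.2 × 0.22606 = 761.42 W.
All ideal ⇒ P_in = P_out, so I_supply = 761.42/400 = 1.90 A.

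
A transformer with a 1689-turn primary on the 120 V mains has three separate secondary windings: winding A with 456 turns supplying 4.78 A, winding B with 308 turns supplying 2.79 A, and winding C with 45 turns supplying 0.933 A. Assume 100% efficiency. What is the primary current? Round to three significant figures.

I_p ≈ 1.82 A

V_A = 120 × 456/1689 = 32.398 V; V_B = 120 × 308/1689 = 21.883 V; V_C = 120 × 45/1689 = 3.1972 V.
P_out = V_A I_A + V_B I_B + V_C I_C = 32.398×4.78 + 21.883×2.79 + 3.1972×0.933 = 154.86 + 61.053 + 2.9829 = 218.90 W.
Ideal ⇒ P_in = P_out, so I_p = P_out/V_p = 218.90/120 = 1.82 A.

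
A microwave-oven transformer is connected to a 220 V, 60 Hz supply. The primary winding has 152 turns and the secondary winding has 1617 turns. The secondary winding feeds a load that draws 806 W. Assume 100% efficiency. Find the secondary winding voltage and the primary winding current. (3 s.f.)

V_s ≈ 2340 V, I_p ≈ 3.66 A

V_s = V_p × N_s/N_p = 220 × 1617/152 = 2340.4 V.
I_s = P/V_s = 806/2340.4 = 0.34439 A.
I_p = I_s × N_s/N_p = 0.34439 × 1617/152 = 3.66 A.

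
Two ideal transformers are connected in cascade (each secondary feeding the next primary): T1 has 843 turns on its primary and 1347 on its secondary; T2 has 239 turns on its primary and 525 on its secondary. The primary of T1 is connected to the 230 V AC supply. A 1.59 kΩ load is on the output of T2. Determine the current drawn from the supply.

Secondary of T1: V = 230.00 × 1347/843 = 367.51 V.
Secondary of T2: V = 367.51 × 525/239 = 807.29 V.
I_load = 807.29/1590 = 0.50773 A, so P_out = 807.29 × 0.50773 = 409.88 W.
All ideal ⇒ P_in = P_out, so I_supply = 409.88/230 = 1.78 A.

I_supply ≈ 1.78 A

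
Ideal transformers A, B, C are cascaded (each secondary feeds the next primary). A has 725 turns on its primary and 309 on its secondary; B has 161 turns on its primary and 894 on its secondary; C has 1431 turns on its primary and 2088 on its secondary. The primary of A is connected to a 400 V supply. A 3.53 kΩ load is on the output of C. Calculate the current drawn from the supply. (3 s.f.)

After A: V = 400.00 × 309/725 = 170.48 V.
After B: V = 170.48 × 894/161 = 946.66 V.
After C: V = 946.66 × 2088/1431 = 1381.3 V.
I_load = 1381.3/3530 = 0.39130 A, so P_out = 1381.3 × 0.39130 = 540.49 W.
All ideal ⇒ P_in = P_out, so I_supply = 540.49/400 = 1.35 A.

I_supply ≈ 1.35 A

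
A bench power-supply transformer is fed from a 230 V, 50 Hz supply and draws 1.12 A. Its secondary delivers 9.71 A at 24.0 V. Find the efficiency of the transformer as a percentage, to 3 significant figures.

η ≈ 90.5%

P_in = 230 × 1.12 = 257.600 W.
P_out = 24.0 × 9.71 = 233.040 W.
η = P_out/P_in = 233.040/257.600 = 0.905.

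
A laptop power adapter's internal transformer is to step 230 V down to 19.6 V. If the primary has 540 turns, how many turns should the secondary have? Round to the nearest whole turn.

N_s = 46 turns

N_s/N_p = V_s/V_p, so N_s = 540 × 19.6/230 = 46.0 ≈ 46 turns.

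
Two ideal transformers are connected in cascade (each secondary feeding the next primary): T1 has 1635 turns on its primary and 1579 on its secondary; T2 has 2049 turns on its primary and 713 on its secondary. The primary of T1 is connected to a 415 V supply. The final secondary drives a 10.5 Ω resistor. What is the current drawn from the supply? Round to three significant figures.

After T1: V = 415.00 × 1579/1635 = 400.79 V.
After T2: V = 400.79 × 713/2049 = 139.46 V.
I_load = 139.46/10.5 = 13.282 A, so P_out = 139.46 × 13.282 = 1852.4 W.
All ideal ⇒ P_in = P_out, so I_supply = 1852.4/415 = 4.46 A.

I_supply ≈ 4.46 A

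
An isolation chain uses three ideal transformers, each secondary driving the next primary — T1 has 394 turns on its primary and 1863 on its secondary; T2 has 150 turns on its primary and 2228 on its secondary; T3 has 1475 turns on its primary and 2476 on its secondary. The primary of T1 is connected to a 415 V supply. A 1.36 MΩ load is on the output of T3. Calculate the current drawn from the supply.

After T1: V = 415.00 × 1863/394 = 1962.3 V.
After T2: V = 1962.3 × 2228/150 = 29147 V.
After T3: V = 29147 × 2476/1475 = 48927 V.
I_load = 48927/(1.36×10^6) = 0.035976 A, so P_out = 48927 × 0.035976 = 1760.2 W.
All ideal ⇒ P_in = P_out, so I_supply = 1760.2/415 = 4.24 A.

I_supply ≈ 4.24 A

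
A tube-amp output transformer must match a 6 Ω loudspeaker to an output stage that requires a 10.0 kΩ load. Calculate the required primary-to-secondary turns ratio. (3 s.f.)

Z_p/Z_s = (N_p/N_s)², so N_p/N_s = √(10000/6) = √1670 = 40.8.

N_p/N_s ≈ 40.8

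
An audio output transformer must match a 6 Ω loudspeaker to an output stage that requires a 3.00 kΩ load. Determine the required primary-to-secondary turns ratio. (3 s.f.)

N_p/N_s ≈ 22.4

Z_p/Z_s = (N_p/N_s)², so N_p/N_s = √(3000/6) = √500 = 22.4.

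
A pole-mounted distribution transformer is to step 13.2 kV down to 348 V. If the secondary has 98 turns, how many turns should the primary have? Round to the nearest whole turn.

N_p/N_s = V_p/V_s, so N_p = 98 × 13200/348 = 3717.2 ≈ 3717 turns.

N_p = 3717 turns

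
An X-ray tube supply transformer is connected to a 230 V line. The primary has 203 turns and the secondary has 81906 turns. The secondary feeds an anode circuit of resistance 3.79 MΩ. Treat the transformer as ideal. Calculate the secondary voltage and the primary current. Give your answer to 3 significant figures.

V_s = V_p × N_s/N_p = 230 × 81906/203 = 92800 V.
I_s = V_s/R = 92800/(3.79×10^6) = 0.024485 A.
I_p = I_s × N_s/N_p = 0.024485 × 81906/203 = 9.88 A.

V_s ≈ 92800 V, I_p ≈ 9.88 A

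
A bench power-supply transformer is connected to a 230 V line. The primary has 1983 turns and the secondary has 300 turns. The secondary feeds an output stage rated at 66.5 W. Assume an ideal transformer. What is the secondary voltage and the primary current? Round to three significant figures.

V_s = V_p × N_s/N_p = 230 × 300/1983 = 34.796 V.
I_s = P/V_s = 66.5/34.796 = 1.9112 A.
I_p = I_s × N_s/N_p = 1.9112 × 300/1983 = 0.289 A.

V_s ≈ 34.8 V, I_p ≈ 0.289 A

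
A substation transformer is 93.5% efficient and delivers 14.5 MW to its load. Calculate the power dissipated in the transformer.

P_in = P_out/η = 1.45×10^7/0.935 = 1.55080×10^7 W.
P_loss = P_in − P_out = 1.55080×10^7 − 1.45×10^7 = 1.01×10^6 W.

P_loss ≈ 1.01×10^6 W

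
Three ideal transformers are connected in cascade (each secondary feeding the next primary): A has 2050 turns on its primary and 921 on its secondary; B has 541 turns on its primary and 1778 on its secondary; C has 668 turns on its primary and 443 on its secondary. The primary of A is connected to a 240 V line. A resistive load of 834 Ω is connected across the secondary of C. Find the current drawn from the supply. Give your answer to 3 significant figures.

Secondary of A: V = 240.00 × 921/2050 = 107.82 V.
Secondary of B: V = 107.82 × 1778/541 = 354.37 V.
Secondary of C: V = 354.37 × 443/668 = 235.01 V.
I_load = 235.01/834 = 0.28178 A, so P_out = 235.01 × 0.28178 = 66.220 W.
All ideal ⇒ P_in = P_out, so I_supply = 66.220/240 = 0.276 A.

I_supply ≈ 0.276 A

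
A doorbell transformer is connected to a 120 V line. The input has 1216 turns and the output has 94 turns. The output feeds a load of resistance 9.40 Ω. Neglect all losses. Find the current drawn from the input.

V_out = V_in × N_out/N_in = 120 × 94/1216 = 9.2763 V.
I_out = V_out/R = 9.2763/9.40 = 0.98684 A.
For an ideal transformer I_in N_in = I_out N_out, so I_in = 0.98684 × 94/1216 = 0.0763 A.

I_in ≈ 0.0763 A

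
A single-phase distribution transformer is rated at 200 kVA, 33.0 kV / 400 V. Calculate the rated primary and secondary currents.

I_p = S/V_p = 200000/33000 = 6.06 A.
I_s = S/V_s = 200000/400 = 500 A.

I_p ≈ 6.06 A, I_s ≈ 500 A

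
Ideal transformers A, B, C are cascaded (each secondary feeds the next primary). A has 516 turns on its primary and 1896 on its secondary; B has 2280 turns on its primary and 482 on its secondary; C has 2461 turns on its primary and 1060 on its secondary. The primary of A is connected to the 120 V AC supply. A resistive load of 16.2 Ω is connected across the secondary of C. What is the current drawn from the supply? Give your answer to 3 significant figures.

After A: V = 120.00 × 1896/516 = 440.93 V.
After B: V = 440.93 × 482/2280 = 93.214 V.
After C: V = 93.214 × 1060/2461 = 40.149 V.
I_load = 40.149/16.2 = 2.4783 A, so P_out = 40.149 × 2.4783 = 99.503 W.
All ideal ⇒ P_in = P_out, so I_supply = 99.503/120 = 0.829 A.

I_supply ≈ 0.829 A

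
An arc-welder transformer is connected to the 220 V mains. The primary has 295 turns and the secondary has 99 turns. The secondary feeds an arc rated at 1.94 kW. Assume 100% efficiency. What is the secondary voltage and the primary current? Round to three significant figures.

V_s = V_p × N_s/N_p = 220 × 99/295 = 73.831 V.
I_s = P/V_s = 1940/73.831 = 26.276 A.
I_p = I_s × N_s/N_p = 26.276 × 99/295 = 8.82 A.

V_s ≈ 73.8 V, I_p ≈ 8.82 A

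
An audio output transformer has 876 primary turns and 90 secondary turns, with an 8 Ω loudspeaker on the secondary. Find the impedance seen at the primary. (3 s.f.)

Z_p ≈ 758 Ω

Z_p = (N_p/N_s)² × Z_s = (876/90)² × 8 = 758 Ω.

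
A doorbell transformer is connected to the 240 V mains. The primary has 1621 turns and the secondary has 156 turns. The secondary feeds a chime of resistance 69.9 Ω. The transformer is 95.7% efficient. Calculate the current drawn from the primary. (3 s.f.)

I_p ≈ 0.0332 A

V_s = 240 × 156/1621 = 23.097 V.
I_s = V_s/R = 23.097/69.9 = 0.33043 A.
P_out = V_s I_s = 23.097 × 0.33043 = 7.6318 W.
P_in = P_out/η = 7.6318/0.957 = 7.9747 W.
I_p = P_in/V_p = 7.9747/240 = 0.0332 A.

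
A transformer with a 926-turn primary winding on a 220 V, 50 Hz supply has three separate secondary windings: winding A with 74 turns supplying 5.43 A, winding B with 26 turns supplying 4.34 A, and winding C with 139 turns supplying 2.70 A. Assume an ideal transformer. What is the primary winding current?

V_A = 220 × 74/926 = 17.581 V; V_B = 220 × 26/926 = 6.1771 V; V_C = 220 × 139/926 = 33.024 V.
P_out = V_A I_A + V_B I_B + V_C I_C = 17.581×5.43 + 6.1771×4.34 + 33.024×2.70 = 95.465 + 26.809 + 89.164 = 211.44 W.
Ideal ⇒ P_in = P_out, so I_p = P_out/V_p = 211.44/220 = 0.961 A.

I_p ≈ 0.961 A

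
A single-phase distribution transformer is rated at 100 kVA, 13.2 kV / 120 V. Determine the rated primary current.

I_p = S/V_p = 100000/13200 = 7.58 A.

I_p ≈ 7.58 A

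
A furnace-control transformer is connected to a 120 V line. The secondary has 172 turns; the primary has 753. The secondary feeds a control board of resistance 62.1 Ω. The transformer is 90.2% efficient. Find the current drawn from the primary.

V_s = 120 × 172/753 = 27.410 V.
I_s = V_s/R = 27.410/62.1 = 0.44139 A.
P_out = V_s I_s = 27.410 × 0.44139 = 12.099 W.
P_in = P_out/η = 12.099/0.902 = 13.413 W.
I_p = P_in/V_p = 13.413/120 = 0.112 A.

I_p ≈ 0.112 A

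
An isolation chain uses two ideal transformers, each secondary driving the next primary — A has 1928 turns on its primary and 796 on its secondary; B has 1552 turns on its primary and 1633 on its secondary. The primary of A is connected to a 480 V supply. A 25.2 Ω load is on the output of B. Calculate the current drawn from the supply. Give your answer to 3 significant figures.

After A: V = 480.00 × 796/1928 = 198.17 V.
After B: V = 198.17 × 1633/1552 = 208.52 V.
I_load = 208.52/25.2 = 8.2745 A, so P_out = 208.52 × 8.2745 = 1725.4 W.
All ideal ⇒ P_in = P_out, so I_supply = 1725.4/480 = 3.59 A.

I_supply ≈ 3.59 A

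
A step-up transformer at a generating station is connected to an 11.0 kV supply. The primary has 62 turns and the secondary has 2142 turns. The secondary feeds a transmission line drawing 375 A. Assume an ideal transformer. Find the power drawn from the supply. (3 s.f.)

I_p = I_s × N_s/N_p = 375 × 2142/62 = 12956 A.
P = V_p I_p = 11000 × 12956 = 1.43×10^8 W.

P ≈ 1.43×10^8 W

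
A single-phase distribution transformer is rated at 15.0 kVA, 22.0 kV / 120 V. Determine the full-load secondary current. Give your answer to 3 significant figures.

I_s = S/V_s = 15000/120 = 125 A.

I_s ≈ 125 A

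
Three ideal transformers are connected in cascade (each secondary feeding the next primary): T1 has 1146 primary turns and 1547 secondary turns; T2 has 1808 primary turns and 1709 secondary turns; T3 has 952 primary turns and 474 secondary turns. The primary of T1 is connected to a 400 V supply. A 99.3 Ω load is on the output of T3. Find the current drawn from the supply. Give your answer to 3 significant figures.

Secondary of T1: V = 400.00 × 1547/1146 = 539.97 V.
Secondary of T2: V = 539.97 × 1709/1808 = 510.40 V.
Secondary of T3: V = 510.40 × 474/952 = 254.13 V.
I_load = 254.13/99.3 = 2.5592 A, so P_out = 254.13 × 2.5592 = 650.36 W.
All ideal ⇒ P_in = P_out, so I_supply = 650.36/400 = 1.63 A.

I_supply ≈ 1.63 A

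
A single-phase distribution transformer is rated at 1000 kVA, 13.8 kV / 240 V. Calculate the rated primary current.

I_p = S/V_p = 1000000/13800 = 72.5 A.

I_p ≈ 72.5 A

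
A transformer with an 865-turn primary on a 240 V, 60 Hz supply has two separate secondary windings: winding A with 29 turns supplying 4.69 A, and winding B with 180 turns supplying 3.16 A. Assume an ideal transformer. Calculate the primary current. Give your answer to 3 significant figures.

I_p ≈ 0.815 A

V_A = 240 × 29/865 = 8.0462 V; V_B = 240 × 180/865 = 49.942 V.
P_out = V_A I_A + V_B I_B = 8.0462×4.69 + 49.942×3.16 = 37.737 + 157.82 = 195.55 W.
Ideal ⇒ P_in = P_out, so I_p = P_out/V_p = 195.55/240 = 0.815 A.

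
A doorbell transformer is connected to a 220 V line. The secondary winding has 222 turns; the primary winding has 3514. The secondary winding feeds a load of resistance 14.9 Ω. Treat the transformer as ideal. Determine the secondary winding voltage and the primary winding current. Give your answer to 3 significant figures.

V_s ≈ 13.9 V, I_p ≈ 0.0589 A

V_s = V_p × N_s/N_p = 220 × 222/3514 = 13.899 V.
I_s = V_s/R = 13.899/14.9 = 0.93280 A.
I_p = I_s × N_s/N_p = 0.93280 × 222/3514 = 0.0589 A.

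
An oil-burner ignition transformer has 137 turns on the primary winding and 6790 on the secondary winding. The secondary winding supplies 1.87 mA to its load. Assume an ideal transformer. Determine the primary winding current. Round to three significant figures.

I_p ≈ 0.0927 A

For an ideal transformer I_p/I_s = N_s/N_p, so I_p = 0.00187 × 6790/137 = 0.0927 A.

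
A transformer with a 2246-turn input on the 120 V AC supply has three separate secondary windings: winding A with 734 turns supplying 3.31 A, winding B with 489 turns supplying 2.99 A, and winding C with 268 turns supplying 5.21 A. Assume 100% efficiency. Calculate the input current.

V_A = 120 × 734/2246 = 39.216 V; V_B = 120 × 489/2246 = 26.126 V; V_C = 120 × 268/2246 = 14.319 V.
P_out = V_A I_A + V_B I_B + V_C I_C = 39.216×3.31 + 26.126×2.99 + 14.319×5.21 = 129.81 + 78.118 + 74.601 = 282.53 W.
Ideal ⇒ P_in = P_out, so I_in = P_out/V_in = 282.53/120 = 2.35 A.

I_in ≈ 2.35 A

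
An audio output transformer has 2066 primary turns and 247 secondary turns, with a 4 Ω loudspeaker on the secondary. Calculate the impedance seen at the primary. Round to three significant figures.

Z_p = (N_p/N_s)² × Z_s = (2066/247)² × 4 = 280 Ω.

Z_p ≈ 280 Ω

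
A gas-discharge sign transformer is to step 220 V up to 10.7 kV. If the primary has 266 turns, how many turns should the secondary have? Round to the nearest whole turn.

N_s = 12937 turns

N_s/N_p = V_s/V_p, so N_s = 266 × 10700/220 = 12937.3 ≈ 12937 turns.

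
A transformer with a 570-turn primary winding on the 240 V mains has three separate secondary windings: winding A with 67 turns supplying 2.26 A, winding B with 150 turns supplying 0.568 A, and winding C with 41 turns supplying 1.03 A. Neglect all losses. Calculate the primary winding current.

V_A = 240 × 67/570 = 28.211 V; V_B = 240 × 150/570 = 63.158 V; V_C = 240 × 41/570 = 17.263 V.
P_out = V_A I_A + V_B I_B + V_C I_C = 28.211×2.26 + 63.158×0.568 + 17.263×1.03 = 63.756 + 35.874 + 17.781 = 117.41 W.
Ideal ⇒ P_in = P_out, so I_p = P_out/V_p = 117.41/240 = 0.489 A.

I_p ≈ 0.489 A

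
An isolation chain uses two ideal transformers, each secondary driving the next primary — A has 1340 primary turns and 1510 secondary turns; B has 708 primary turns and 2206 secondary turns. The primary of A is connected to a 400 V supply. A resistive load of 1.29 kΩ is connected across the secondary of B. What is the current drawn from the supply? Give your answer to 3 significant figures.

After A: V = 400.00 × 1510/1340 = 450.75 V.
After B: V = 450.75 × 2206/708 = 1404.4 V.
I_load = 1404.4/1290 = 1.0887 A, so P_out = 1404.4 × 1.0887 = 1529.0 W.
All ideal ⇒ P_in = P_out, so I_supply = 1529.0/400 = 3.82 A.

I_supply ≈ 3.82 A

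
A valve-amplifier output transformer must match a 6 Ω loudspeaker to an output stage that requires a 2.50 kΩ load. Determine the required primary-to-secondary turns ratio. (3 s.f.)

N_p/N_s ≈ 20.4

Z_p/Z_s = (N_p/N_s)², so N_p/N_s = √(2500/6) = √417 = 20.4.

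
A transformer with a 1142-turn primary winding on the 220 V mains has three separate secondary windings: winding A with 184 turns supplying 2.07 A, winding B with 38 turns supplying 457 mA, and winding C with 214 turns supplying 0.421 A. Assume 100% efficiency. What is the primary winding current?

I_p ≈ 0.428 A

V_A = 220 × 184/1142 = 35.447 V; V_B = 220 × 38/1142 = 7.3205 V; V_C = 220 × 214/1142 = 41.226 V.
P_out = V_A I_A + V_B I_B + V_C I_C = 35.447×2.07 + 7.3205×0.457 + 41.226×0.421 = 73.374 + 3.3455 + 17.356 = 94.076 W.
Ideal ⇒ P_in = P_out, so I_p = P_out/V_p = 94.076/220 = 0.428 A.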